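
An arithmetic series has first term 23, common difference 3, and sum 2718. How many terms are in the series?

Using S = n/2 × [2a + (n-1)d]
2718 = n/2 × [2(23) + (n-1)(3)]
2718 = n/2 × [46 + 3n - 3]
5436 = n × [43 + 3n]
3n² + (43)n - 5436 = 0
Discriminant: Δ = (43)² - 4(3)(-5436) = 1849 + 65232 = 67081
√Δ = 259
n = [-(43) + √Δ] / (2·3) = (-43 + 259) / 6 = 216 / 6 = 36
(The negative root is discarded since n must be a positive integer.)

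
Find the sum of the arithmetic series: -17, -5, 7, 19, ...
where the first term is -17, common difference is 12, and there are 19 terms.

Sₙ = n/2 × (first + last)
Last term = a + (n-1)d = -17 + (19-1)×12 = 199
S_19 = 19/2 × (-17 + 199)
S_19 = 19/2 × 182 = 1729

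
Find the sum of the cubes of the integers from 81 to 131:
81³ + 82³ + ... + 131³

Use ∑_{k=1}^{n} k³ = [n(n+1)/2]², then subtract the first 80 terms.
∑_{k=1}^{131} k³ = [131×132/2]² = 8646² = 74753316
∑_{k=1}^{80} k³ = [80×81/2]² = 3240² = 10497600
∑_{k=81}^{131} k³ = 74753316 - 10497600 = 64255716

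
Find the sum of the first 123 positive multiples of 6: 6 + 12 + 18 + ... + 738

Factor out 6: = 6(1 + 2 + ... + 123) = 6 × n(n+1)/2
= 6 × 123×124/2
= 6 × 7626
= 45756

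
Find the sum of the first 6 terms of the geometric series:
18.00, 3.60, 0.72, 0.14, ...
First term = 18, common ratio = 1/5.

Sₙ = a(1 - rⁿ) / (1 - r)
S_6 = 18(1 - (1/5)^6) / (1 - (1/5))
S_6 = 18(1 - (1/15625)) / (4/5)
S_6 = 70308/3125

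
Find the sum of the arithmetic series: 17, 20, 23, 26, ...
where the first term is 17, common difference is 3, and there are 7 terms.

Sₙ = n/2 × (first + last)
Last term = a + (n-1)d = 17 + (7-1)×3 = 35
S_7 = 7/2 × (17 + 35)
S_7 = 7/2 × 52 = 182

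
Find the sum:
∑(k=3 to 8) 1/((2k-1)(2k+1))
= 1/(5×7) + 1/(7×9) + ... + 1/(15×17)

Partial fractions: 1/((2k-1)(2k+1)) = (1/2)[1/(2k-1) - 1/(2k+1)]
The series telescopes:
= (1/2)[1/5 - 1/17]
= 6/85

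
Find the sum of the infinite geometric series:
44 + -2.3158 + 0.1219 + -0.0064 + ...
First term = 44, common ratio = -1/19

For |r| < 1, S = a / (1 - r)
S = 44 / (1 - (-1/19))
S = 44 / (20/19)
S = 209/5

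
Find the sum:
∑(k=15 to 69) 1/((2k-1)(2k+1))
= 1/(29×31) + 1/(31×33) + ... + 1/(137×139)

Partial fractions: 1/((2k-1)(2k+1)) = (1/2)[1/(2k-1) - 1/(2k+1)]
The series telescopes:
= (1/2)[1/29 - 1/139]
= 55/4031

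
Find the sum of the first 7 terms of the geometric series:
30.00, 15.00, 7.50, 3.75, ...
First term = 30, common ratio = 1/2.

Sₙ = a(1 - rⁿ) / (1 - r)
S_7 = 30(1 - (1/2)^7) / (1 - (1/2))
S_7 = 30(1 - (1/128)) / (1/2)
S_7 = 1905/32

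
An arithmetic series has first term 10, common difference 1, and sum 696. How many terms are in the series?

Using S = n/2 × [2a + (n-1)d]
696 = n/2 × [2(10) + (n-1)(1)]
696 = n/2 × [20 + 1n - 1]
1392 = n × [19 + 1n]
1n² + (19)n - 1392 = 0
Discriminant: Δ = (19)² - 4(1)(-1392) = 361 + 5568 = 5929
√Δ = 77
n = [-(19) + √Δ] / (2·1) = (-19 + 77) / 2 = 58 / 2 = 29
(The negative root is discarded since n must be a positive integer.)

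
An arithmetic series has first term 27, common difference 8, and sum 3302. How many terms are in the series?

Using S = n/2 × [2a + (n-1)d]
3302 = n/2 × [2(27) + (n-1)(8)]
3302 = n/2 × [54 + 8n - 8]
6604 = n × [46 + 8n]
8n² + (46)n - 6604 = 0
Discriminant: Δ = (46)² - 4(8)(-6604) = 2116 + 211328 = 213444
√Δ = 462
n = [-(46) + √Δ] / (2·8) = (-46 + 462) / 16 = 416 / 16 = 26
(The negative root is discarded since n must be a positive integer.)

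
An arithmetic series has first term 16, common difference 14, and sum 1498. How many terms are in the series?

Using S = n/2 × [2a + (n-1)d]
1498 = n/2 × [2(16) + (n-1)(14)]
1498 = n/2 × [32 + 14n - 14]
2996 = n × [18 + 14n]
14n² + (18)n - 2996 = 0
Discriminant: Δ = (18)² - 4(14)(-2996) = 324 + 167776 = 168100
√Δ = 410
n = [-(18) + √Δ] / (2·14) = (-18 + 410) / 28 = 392 / 28 = 14
(The negative root is discarded since n must be a positive integer.)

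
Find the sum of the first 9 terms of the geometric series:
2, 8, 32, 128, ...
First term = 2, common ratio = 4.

Sₙ = a(1 - rⁿ) / (1 - r)
S_9 = 2(1 - 4^9) / (1 - 4)
S_9 = 2(1 - 262144) / (-3)
S_9 = 174762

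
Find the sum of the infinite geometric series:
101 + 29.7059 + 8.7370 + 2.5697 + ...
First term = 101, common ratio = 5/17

For |r| < 1, S = a / (1 - r)
S = 101 / (1 - (5/17))
S = 101 / (12/17)
S = 1717/12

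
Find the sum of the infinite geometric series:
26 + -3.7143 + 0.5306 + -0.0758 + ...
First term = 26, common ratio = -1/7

For |r| < 1, S = a / (1 - r)
S = 26 / (1 - (-1/7))
S = 26 / (8/7)
S = 91/4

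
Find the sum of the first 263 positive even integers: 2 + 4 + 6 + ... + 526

Sum of first n even numbers = n(n+1)
= 263×264
= 69432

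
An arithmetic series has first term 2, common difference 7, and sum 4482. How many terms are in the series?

Using S = n/2 × [2a + (n-1)d]
4482 = n/2 × [2(2) + (n-1)(7)]
4482 = n/2 × [4 + 7n - 7]
8964 = n × [-3 + 7n]
7n² + (-3)n - 8964 = 0
Discriminant: Δ = (-3)² - 4(7)(-8964) = 9 + 250992 = 251001
√Δ = 501
n = [-(-3) + √Δ] / (2·7) = (3 + 501) / 14 = 504 / 14 = 36
(The negative root is discarded since n must be a positive integer.)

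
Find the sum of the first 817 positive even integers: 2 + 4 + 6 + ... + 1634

Sum of first n even numbers = n(n+1)
= 817×818
= 668306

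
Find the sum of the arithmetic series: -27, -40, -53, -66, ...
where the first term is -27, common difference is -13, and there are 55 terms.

Sₙ = n/2 × (first + last)
Last term = a + (n-1)d = -27 + (55-1)×(-13) = -729
S_55 = 55/2 × (-27 + (-729))
S_55 = 55/2 × (-756) = -20790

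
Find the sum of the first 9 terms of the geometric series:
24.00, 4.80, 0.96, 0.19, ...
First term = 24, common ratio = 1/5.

Sₙ = a(1 - rⁿ) / (1 - r)
S_9 = 24(1 - (1/5)^9) / (1 - (1/5))
S_9 = 24(1 - (1/1953125)) / (4/5)
S_9 = 11718744/390625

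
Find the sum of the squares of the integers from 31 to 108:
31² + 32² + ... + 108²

Use ∑_{k=1}^{n} k² = n(n+1)(2n+1)/6, then subtract the first 30 terms.
∑_{k=1}^{108} k² = 108×109×217/6 = 425754
∑_{k=1}^{30} k² = 30×31×61/6 = 9455
∑_{k=31}^{108} k² = 425754 - 9455 = 416299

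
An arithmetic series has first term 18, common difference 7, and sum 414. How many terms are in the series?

Using S = n/2 × [2a + (n-1)d]
414 = n/2 × [2(18) + (n-1)(7)]
414 = n/2 × [36 + 7n - 7]
828 = n × [29 + 7n]
7n² + (29)n - 828 = 0
Discriminant: Δ = (29)² - 4(7)(-828) = 841 + 23184 = 24025
√Δ = 155
n = [-(29) + √Δ] / (2·7) = (-29 + 155) / 14 = 126 / 14 = 9
(The negative root is discarded since n must be a positive integer.)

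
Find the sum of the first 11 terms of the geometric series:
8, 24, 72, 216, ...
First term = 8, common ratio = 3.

Sₙ = a(1 - rⁿ) / (1 - r)
S_11 = 8(1 - 3^11) / (1 - 3)
S_11 = 8(1 - 177147) / (-2)
S_11 = 708584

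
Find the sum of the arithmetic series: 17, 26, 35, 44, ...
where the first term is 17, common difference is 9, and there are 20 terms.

Sₙ = n/2 × (first + last)
Last term = a + (n-1)d = 17 + (20-1)×9 = 188
S_20 = 20/2 × (17 + 188)
S_20 = 20/2 × 205 = 2050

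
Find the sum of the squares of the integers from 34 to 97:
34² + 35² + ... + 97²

Use ∑_{k=1}^{n} k² = n(n+1)(2n+1)/6, then subtract the first 33 terms.
∑_{k=1}^{97} k² = 97×98×195/6 = 308945
∑_{k=1}^{33} k² = 33×34×67/6 = 12529
∑_{k=34}^{97} k² = 308945 - 12529 = 296416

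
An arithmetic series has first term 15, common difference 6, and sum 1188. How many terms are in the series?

Using S = n/2 × [2a + (n-1)d]
1188 = n/2 × [2(15) + (n-1)(6)]
1188 = n/2 × [30 + 6n - 6]
2376 = n × [24 + 6n]
6n² + (24)n - 2376 = 0
Discriminant: Δ = (24)² - 4(6)(-2376) = 576 + 57024 = 57600
√Δ = 240
n = [-(24) + √Δ] / (2·6) = (-24 + 240) / 12 = 216 / 12 = 18
(The negative root is discarded since n must be a positive integer.)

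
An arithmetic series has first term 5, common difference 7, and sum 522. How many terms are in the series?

Using S = n/2 × [2a + (n-1)d]
522 = n/2 × [2(5) + (n-1)(7)]
522 = n/2 × [10 + 7n - 7]
1044 = n × [3 + 7n]
7n² + (3)n - 1044 = 0
Discriminant: Δ = (3)² - 4(7)(-1044) = 9 + 29232 = 29241
√Δ = 171
n = [-(3) + √Δ] / (2·7) = (-3 + 171) / 14 = 168 / 14 = 12
(The negative root is discarded since n must be a positive integer.)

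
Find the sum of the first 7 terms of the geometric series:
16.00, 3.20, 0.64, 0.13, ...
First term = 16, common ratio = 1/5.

Sₙ = a(1 - rⁿ) / (1 - r)
S_7 = 16(1 - (1/5)^7) / (1 - (1/5))
S_7 = 16(1 - (1/78125)) / (4/5)
S_7 = 312496/15625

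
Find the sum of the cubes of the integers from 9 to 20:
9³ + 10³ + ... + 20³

Use ∑_{k=1}^{n} k³ = [n(n+1)/2]², then subtract the first 8 terms.
∑_{k=1}^{20} k³ = [20×21/2]² = 210² = 44100
∑_{k=1}^{8} k³ = [8×9/2]² = 36² = 1296
∑_{k=9}^{20} k³ = 44100 - 1296 = 42804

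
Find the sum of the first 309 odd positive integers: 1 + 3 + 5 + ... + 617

Sum of first n odd numbers = n²
= 309²
= 95481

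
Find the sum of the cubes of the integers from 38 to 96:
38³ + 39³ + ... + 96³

Use ∑_{k=1}^{n} k³ = [n(n+1)/2]², then subtract the first 37 terms.
∑_{k=1}^{96} k³ = [96×97/2]² = 4656² = 21678336
∑_{k=1}^{37} k³ = [37×38/2]² = 703² = 494209
∑_{k=38}^{96} k³ = 21678336 - 494209 = 21184127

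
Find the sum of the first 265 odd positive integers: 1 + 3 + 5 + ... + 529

Sum of first n odd numbers = n²
= 265²
= 70225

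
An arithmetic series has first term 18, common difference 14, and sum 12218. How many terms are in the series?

Using S = n/2 × [2a + (n-1)d]
12218 = n/2 × [2(18) + (n-1)(14)]
12218 = n/2 × [36 + 14n - 14]
24436 = n × [22 + 14n]
14n² + (22)n - 24436 = 0
Discriminant: Δ = (22)² - 4(14)(-24436) = 484 + 1368416 = 1368900
√Δ = 1170
n = [-(22) + √Δ] / (2·14) = (-22 + 1170) / 28 = 1148 / 28 = 41
(The negative root is discarded since n must be a positive integer.)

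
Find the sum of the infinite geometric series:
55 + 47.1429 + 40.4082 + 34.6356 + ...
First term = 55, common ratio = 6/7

For |r| < 1, S = a / (1 - r)
S = 55 / (1 - (6/7))
S = 55 / (1/7)
S = 385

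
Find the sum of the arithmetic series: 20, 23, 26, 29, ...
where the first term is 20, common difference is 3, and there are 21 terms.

Sₙ = n/2 × (first + last)
Last term = a + (n-1)d = 20 + (21-1)×3 = 80
S_21 = 21/2 × (20 + 80)
S_21 = 21/2 × 100 = 1050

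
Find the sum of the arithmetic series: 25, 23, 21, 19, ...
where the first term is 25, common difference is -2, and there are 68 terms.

Sₙ = n/2 × (first + last)
Last term = a + (n-1)d = 25 + (68-1)×(-2) = -109
S_68 = 68/2 × (25 + (-109))
S_68 = 68/2 × (-84) = -2856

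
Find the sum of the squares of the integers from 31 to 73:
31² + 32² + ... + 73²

Use ∑_{k=1}^{n} k² = n(n+1)(2n+1)/6, then subtract the first 30 terms.
∑_{k=1}^{73} k² = 73×74×147/6 = 132349
∑_{k=1}^{30} k² = 30×31×61/6 = 9455
∑_{k=31}^{73} k² = 132349 - 9455 = 122894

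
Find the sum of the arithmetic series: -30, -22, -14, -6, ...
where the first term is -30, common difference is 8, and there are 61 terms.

Sₙ = n/2 × (first + last)
Last term = a + (n-1)d = -30 + (61-1)×8 = 450
S_61 = 61/2 × (-30 + 450)
S_61 = 61/2 × 420 = 12810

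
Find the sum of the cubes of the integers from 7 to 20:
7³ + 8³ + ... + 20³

Use ∑_{k=1}^{n} k³ = [n(n+1)/2]², then subtract the first 6 terms.
∑_{k=1}^{20} k³ = [20×21/2]² = 210² = 44100
∑_{k=1}^{6} k³ = [6×7/2]² = 21² = 441
∑_{k=7}^{20} k³ = 44100 - 441 = 43659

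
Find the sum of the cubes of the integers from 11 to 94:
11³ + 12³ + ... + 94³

Use ∑_{k=1}^{n} k³ = [n(n+1)/2]², then subtract the first 10 terms.
∑_{k=1}^{94} k³ = [94×95/2]² = 4465² = 19936225
∑_{k=1}^{10} k³ = [10×11/2]² = 55² = 3025
∑_{k=11}^{94} k³ = 19936225 - 3025 = 19933200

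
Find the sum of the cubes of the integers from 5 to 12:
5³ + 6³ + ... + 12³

Use ∑_{k=1}^{n} k³ = [n(n+1)/2]², then subtract the first 4 terms.
∑_{k=1}^{12} k³ = [12×13/2]² = 78² = 6084
∑_{k=1}^{4} k³ = [4×5/2]² = 10² = 100
∑_{k=5}^{12} k³ = 6084 - 100 = 5984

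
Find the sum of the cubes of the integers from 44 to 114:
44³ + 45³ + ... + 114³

Use ∑_{k=1}^{n} k³ = [n(n+1)/2]², then subtract the first 43 terms.
∑_{k=1}^{114} k³ = [114×115/2]² = 6555² = 42968025
∑_{k=1}^{43} k³ = [43×44/2]² = 946² = 894916
∑_{k=44}^{114} k³ = 42968025 - 894916 = 42073109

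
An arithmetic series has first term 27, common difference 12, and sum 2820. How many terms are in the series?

Using S = n/2 × [2a + (n-1)d]
2820 = n/2 × [2(27) + (n-1)(12)]
2820 = n/2 × [54 + 12n - 12]
5640 = n × [42 + 12n]
12n² + (42)n - 5640 = 0
Discriminant: Δ = (42)² - 4(12)(-5640) = 1764 + 270720 = 272484
√Δ = 522
n = [-(42) + √Δ] / (2·12) = (-42 + 522) / 24 = 480 / 24 = 20
(The negative root is discarded since n must be a positive integer.)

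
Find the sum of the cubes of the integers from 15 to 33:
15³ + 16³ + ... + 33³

Use ∑_{k=1}^{n} k³ = [n(n+1)/2]², then subtract the first 14 terms.
∑_{k=1}^{33} k³ = [33×34/2]² = 561² = 314721
∑_{k=1}^{14} k³ = [14×15/2]² = 105² = 11025
∑_{k=15}^{33} k³ = 314721 - 11025 = 303696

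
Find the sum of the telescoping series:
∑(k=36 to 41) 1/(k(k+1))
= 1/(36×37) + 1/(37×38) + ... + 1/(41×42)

Partial fractions: 1/(k(k+1)) = 1/k - 1/(k+1)
The series telescopes:
= (1/36 - 1/37) + (1/37 - 1/38) + ... + (1/41 - 1/42)
= 1/36 - 1/42
= 1/252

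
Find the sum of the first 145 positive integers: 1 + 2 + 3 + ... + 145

Formula: ∑k = n(n+1)/2
= 145×146/2
= 21170/2
= 10585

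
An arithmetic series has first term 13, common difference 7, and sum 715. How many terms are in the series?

Using S = n/2 × [2a + (n-1)d]
715 = n/2 × [2(13) + (n-1)(7)]
715 = n/2 × [26 + 7n - 7]
1430 = n × [19 + 7n]
7n² + (19)n - 1430 = 0
Discriminant: Δ = (19)² - 4(7)(-1430) = 361 + 40040 = 40401
√Δ = 201
n = [-(19) + √Δ] / (2·7) = (-19 + 201) / 14 = 182 / 14 = 13
(The negative root is discarded since n must be a positive integer.)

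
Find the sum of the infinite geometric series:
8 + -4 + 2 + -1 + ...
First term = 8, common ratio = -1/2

For |r| < 1, S = a / (1 - r)
S = 8 / (1 - (-1/2))
S = 8 / (3/2)
S = 16/3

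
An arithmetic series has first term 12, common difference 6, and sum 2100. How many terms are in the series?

Using S = n/2 × [2a + (n-1)d]
2100 = n/2 × [2(12) + (n-1)(6)]
2100 = n/2 × [24 + 6n - 6]
4200 = n × [18 + 6n]
6n² + (18)n - 4200 = 0
Discriminant: Δ = (18)² - 4(6)(-4200) = 324 + 100800 = 101124
√Δ = 318
n = [-(18) + √Δ] / (2·6) = (-18 + 318) / 12 = 300 / 12 = 25
(The negative root is discarded since n must be a positive integer.)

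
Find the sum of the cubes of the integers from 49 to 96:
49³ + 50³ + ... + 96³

Use ∑_{k=1}^{n} k³ = [n(n+1)/2]², then subtract the first 48 terms.
∑_{k=1}^{96} k³ = [96×97/2]² = 4656² = 21678336
∑_{k=1}^{48} k³ = [48×49/2]² = 1176² = 1382976
∑_{k=49}^{96} k³ = 21678336 - 1382976 = 20295360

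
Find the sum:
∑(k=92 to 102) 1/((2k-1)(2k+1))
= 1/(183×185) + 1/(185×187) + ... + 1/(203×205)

Partial fractions: 1/((2k-1)(2k+1)) = (1/2)[1/(2k-1) - 1/(2k+1)]
The series telescopes:
= (1/2)[1/183 - 1/205]
= 11/37515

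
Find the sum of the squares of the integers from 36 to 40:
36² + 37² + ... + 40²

Use ∑_{k=1}^{n} k² = n(n+1)(2n+1)/6, then subtract the first 35 terms.
∑_{k=1}^{40} k² = 40×41×81/6 = 22140
∑_{k=1}^{35} k² = 35×36×71/6 = 14910
∑_{k=36}^{40} k² = 22140 - 14910 = 7230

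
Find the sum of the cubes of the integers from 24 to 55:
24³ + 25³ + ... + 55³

Use ∑_{k=1}^{n} k³ = [n(n+1)/2]², then subtract the first 23 terms.
∑_{k=1}^{55} k³ = [55×56/2]² = 1540² = 2371600
∑_{k=1}^{23} k³ = [23×24/2]² = 276² = 76176
∑_{k=24}^{55} k³ = 2371600 - 76176 = 2295424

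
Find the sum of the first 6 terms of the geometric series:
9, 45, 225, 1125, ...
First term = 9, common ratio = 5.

Sₙ = a(1 - rⁿ) / (1 - r)
S_6 = 9(1 - 5^6) / (1 - 5)
S_6 = 9(1 - 15625) / (-4)
S_6 = 35154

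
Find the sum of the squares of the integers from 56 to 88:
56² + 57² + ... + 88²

Use ∑_{k=1}^{n} k² = n(n+1)(2n+1)/6, then subtract the first 55 terms.
∑_{k=1}^{88} k² = 88×89×177/6 = 231044
∑_{k=1}^{55} k² = 55×56×111/6 = 56980
∑_{k=56}^{88} k² = 231044 - 56980 = 174064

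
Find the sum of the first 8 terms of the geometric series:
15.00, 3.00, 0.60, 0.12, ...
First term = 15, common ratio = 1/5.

Sₙ = a(1 - rⁿ) / (1 - r)
S_8 = 15(1 - (1/5)^8) / (1 - (1/5))
S_8 = 15(1 - (1/390625)) / (4/5)
S_8 = 292968/15625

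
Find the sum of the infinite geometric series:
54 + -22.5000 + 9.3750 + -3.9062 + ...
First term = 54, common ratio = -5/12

For |r| < 1, S = a / (1 - r)
S = 54 / (1 - (-5/12))
S = 54 / (17/12)
S = 648/17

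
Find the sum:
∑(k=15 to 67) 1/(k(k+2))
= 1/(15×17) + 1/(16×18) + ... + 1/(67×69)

Partial fractions: 1/(k(k+2)) = (1/2)[1/k - 1/(k+2)]
Telescoping leaves the first two and last two terms:
= (1/2)[1/15 + 1/16 - 1/68 - 1/69]
= 3127/62560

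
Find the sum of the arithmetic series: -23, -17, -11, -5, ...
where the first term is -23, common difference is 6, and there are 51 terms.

Sₙ = n/2 × (first + last)
Last term = a + (n-1)d = -23 + (51-1)×6 = 277
S_51 = 51/2 × (-23 + 277)
S_51 = 51/2 × 254 = 6477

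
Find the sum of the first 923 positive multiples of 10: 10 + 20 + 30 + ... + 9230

Factor out 10: = 10(1 + 2 + ... + 923) = 10 × n(n+1)/2
= 10 × 923×924/2
= 10 × 426426
= 4264260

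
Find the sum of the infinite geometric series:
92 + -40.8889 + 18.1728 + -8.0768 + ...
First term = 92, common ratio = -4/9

For |r| < 1, S = a / (1 - r)
S = 92 / (1 - (-4/9))
S = 92 / (13/9)
S = 828/13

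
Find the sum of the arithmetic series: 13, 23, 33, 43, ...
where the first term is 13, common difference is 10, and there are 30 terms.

Sₙ = n/2 × (first + last)
Last term = a + (n-1)d = 13 + (30-1)×10 = 303
S_30 = 30/2 × (13 + 303)
S_30 = 30/2 × 316 = 4740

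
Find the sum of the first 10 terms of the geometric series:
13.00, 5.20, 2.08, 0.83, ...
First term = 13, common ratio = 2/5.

Sₙ = a(1 - rⁿ) / (1 - r)
S_10 = 13(1 - (2/5)^10) / (1 - (2/5))
S_10 = 13(1 - (1024/9765625)) / (3/5)
S_10 = 42313271/1953125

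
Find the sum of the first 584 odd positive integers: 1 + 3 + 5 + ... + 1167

Sum of first n odd numbers = n²
= 584²
= 341056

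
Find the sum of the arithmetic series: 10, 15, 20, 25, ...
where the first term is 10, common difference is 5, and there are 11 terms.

Sₙ = n/2 × (first + last)
Last term = a + (n-1)d = 10 + (11-1)×5 = 60
S_11 = 11/2 × (10 + 60)
S_11 = 11/2 × 70 = 385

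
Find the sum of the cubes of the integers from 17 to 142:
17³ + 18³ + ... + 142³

Use ∑_{k=1}^{n} k³ = [n(n+1)/2]², then subtract the first 16 terms.
∑_{k=1}^{142} k³ = [142×143/2]² = 10153² = 103083409
∑_{k=1}^{16} k³ = [16×17/2]² = 136² = 18496
∑_{k=17}^{142} k³ = 103083409 - 18496 = 103064913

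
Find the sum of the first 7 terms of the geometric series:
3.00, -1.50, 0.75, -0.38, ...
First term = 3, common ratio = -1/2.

Sₙ = a(1 - rⁿ) / (1 - r)
S_7 = 3(1 - (-1/2)^7) / (1 - (-1/2))
S_7 = 3(1 - (-1/128)) / (3/2)
S_7 = 129/64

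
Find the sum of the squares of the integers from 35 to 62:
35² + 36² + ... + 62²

Use ∑_{k=1}^{n} k² = n(n+1)(2n+1)/6, then subtract the first 34 terms.
∑_{k=1}^{62} k² = 62×63×125/6 = 81375
∑_{k=1}^{34} k² = 34×35×69/6 = 13685
∑_{k=35}^{62} k² = 81375 - 13685 = 67690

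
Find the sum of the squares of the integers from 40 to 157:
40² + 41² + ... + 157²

Use ∑_{k=1}^{n} k² = n(n+1)(2n+1)/6, then subtract the first 39 terms.
∑_{k=1}^{157} k² = 157×158×315/6 = 1302315
∑_{k=1}^{39} k² = 39×40×79/6 = 20540
∑_{k=40}^{157} k² = 1302315 - 20540 = 1281775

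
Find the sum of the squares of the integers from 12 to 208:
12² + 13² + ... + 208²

Use ∑_{k=1}^{n} k² = n(n+1)(2n+1)/6, then subtract the first 11 terms.
∑_{k=1}^{208} k² = 208×209×417/6 = 3021304
∑_{k=1}^{11} k² = 11×12×23/6 = 506
∑_{k=12}^{208} k² = 3021304 - 506 = 3020798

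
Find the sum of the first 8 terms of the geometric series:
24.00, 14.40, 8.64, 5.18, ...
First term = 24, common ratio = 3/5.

Sₙ = a(1 - rⁿ) / (1 - r)
S_8 = 24(1 - (3/5)^8) / (1 - (3/5))
S_8 = 24(1 - (6561/390625)) / (2/5)
S_8 = 4608768/78125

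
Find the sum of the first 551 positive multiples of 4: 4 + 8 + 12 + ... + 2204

Factor out 4: = 4(1 + 2 + ... + 551) = 4 × n(n+1)/2
= 4 × 551×552/2
= 4 × 152076
= 608304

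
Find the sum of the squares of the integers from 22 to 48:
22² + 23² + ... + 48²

Use ∑_{k=1}^{n} k² = n(n+1)(2n+1)/6, then subtract the first 21 terms.
∑_{k=1}^{48} k² = 48×49×97/6 = 38024
∑_{k=1}^{21} k² = 21×22×43/6 = 3311
∑_{k=22}^{48} k² = 38024 - 3311 = 34713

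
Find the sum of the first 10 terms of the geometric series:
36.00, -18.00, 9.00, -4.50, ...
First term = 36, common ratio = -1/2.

Sₙ = a(1 - rⁿ) / (1 - r)
S_10 = 36(1 - (-1/2)^10) / (1 - (-1/2))
S_10 = 36(1 - (1/1024)) / (3/2)
S_10 = 3069/128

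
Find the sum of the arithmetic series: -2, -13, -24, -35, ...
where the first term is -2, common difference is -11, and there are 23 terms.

Sₙ = n/2 × (first + last)
Last term = a + (n-1)d = -2 + (23-1)×(-11) = -244
S_23 = 23/2 × (-2 + (-244))
S_23 = 23/2 × (-246) = -2829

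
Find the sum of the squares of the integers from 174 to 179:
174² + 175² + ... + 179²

Use ∑_{k=1}^{n} k² = n(n+1)(2n+1)/6, then subtract the first 173 terms.
∑_{k=1}^{179} k² = 179×180×359/6 = 1927830
∑_{k=1}^{173} k² = 173×174×347/6 = 1740899
∑_{k=174}^{179} k² = 1927830 - 1740899 = 186931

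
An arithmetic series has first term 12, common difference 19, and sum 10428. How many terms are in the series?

Using S = n/2 × [2a + (n-1)d]
10428 = n/2 × [2(12) + (n-1)(19)]
10428 = n/2 × [24 + 19n - 19]
20856 = n × [5 + 19n]
19n² + (5)n - 20856 = 0
Discriminant: Δ = (5)² - 4(19)(-20856) = 25 + 1585056 = 1585081
√Δ = 1259
n = [-(5) + √Δ] / (2·19) = (-5 + 1259) / 38 = 1254 / 38 = 33
(The negative root is discarded since n must be a positive integer.)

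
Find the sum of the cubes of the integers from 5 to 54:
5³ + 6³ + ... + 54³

Use ∑_{k=1}^{n} k³ = [n(n+1)/2]², then subtract the first 4 terms.
∑_{k=1}^{54} k³ = [54×55/2]² = 1485² = 2205225
∑_{k=1}^{4} k³ = [4×5/2]² = 10² = 100
∑_{k=5}^{54} k³ = 2205225 - 100 = 2205125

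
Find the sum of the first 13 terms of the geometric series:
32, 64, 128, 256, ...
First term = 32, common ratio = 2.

Sₙ = a(1 - rⁿ) / (1 - r)
S_13 = 32(1 - 2^13) / (1 - 2)
S_13 = 32(1 - 8192) / (-1)
S_13 = 262112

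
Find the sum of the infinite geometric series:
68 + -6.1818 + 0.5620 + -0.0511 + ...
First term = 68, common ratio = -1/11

For |r| < 1, S = a / (1 - r)
S = 68 / (1 - (-1/11))
S = 68 / (12/11)
S = 187/3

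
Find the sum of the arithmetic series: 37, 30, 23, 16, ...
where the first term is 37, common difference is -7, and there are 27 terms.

Sₙ = n/2 × (first + last)
Last term = a + (n-1)d = 37 + (27-1)×(-7) = -145
S_27 = 27/2 × (37 + (-145))
S_27 = 27/2 × (-108) = -1458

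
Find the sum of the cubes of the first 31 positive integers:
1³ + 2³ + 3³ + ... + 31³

Formula: ∑k³ = [n(n+1)/2]²
= [31×32/2]²
= 496²
= 246016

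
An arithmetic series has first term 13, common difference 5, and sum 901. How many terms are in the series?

Using S = n/2 × [2a + (n-1)d]
901 = n/2 × [2(13) + (n-1)(5)]
901 = n/2 × [26 + 5n - 5]
1802 = n × [21 + 5n]
5n² + (21)n - 1802 = 0
Discriminant: Δ = (21)² - 4(5)(-1802) = 441 + 36040 = 36481
√Δ = 191
n = [-(21) + √Δ] / (2·5) = (-21 + 191) / 10 = 170 / 10 = 17
(The negative root is discarded since n must be a positive integer.)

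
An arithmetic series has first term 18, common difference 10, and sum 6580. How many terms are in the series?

Using S = n/2 × [2a + (n-1)d]
6580 = n/2 × [2(18) + (n-1)(10)]
6580 = n/2 × [36 + 10n - 10]
13160 = n × [26 + 10n]
10n² + (26)n - 13160 = 0
Discriminant: Δ = (26)² - 4(10)(-13160) = 676 + 526400 = 527076
√Δ = 726
n = [-(26) + √Δ] / (2·10) = (-26 + 726) / 20 = 700 / 20 = 35
(The negative root is discarded since n must be a positive integer.)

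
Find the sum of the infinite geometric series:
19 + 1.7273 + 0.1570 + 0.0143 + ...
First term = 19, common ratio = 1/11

For |r| < 1, S = a / (1 - r)
S = 19 / (1 - (1/11))
S = 19 / (10/11)
S = 209/10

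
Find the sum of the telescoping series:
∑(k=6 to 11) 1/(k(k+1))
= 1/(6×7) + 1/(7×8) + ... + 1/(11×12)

Partial fractions: 1/(k(k+1)) = 1/k - 1/(k+1)
The series telescopes:
= (1/6 - 1/7) + (1/7 - 1/8) + ... + (1/11 - 1/12)
= 1/6 - 1/12
= 1/12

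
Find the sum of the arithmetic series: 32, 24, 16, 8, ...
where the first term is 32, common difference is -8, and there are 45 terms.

Sₙ = n/2 × (first + last)
Last term = a + (n-1)d = 32 + (45-1)×(-8) = -320
S_45 = 45/2 × (32 + (-320))
S_45 = 45/2 × (-288) = -6480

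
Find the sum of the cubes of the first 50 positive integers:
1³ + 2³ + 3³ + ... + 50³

Formula: ∑k³ = [n(n+1)/2]²
= [50×51/2]²
= 1275²
= 1625625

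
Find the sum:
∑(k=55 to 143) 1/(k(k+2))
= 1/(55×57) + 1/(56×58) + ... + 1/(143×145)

Partial fractions: 1/(k(k+2)) = (1/2)[1/k - 1/(k+2)]
Telescoping leaves the first two and last two terms:
= (1/2)[1/55 + 1/56 - 1/144 - 1/145]
= 35689/3215520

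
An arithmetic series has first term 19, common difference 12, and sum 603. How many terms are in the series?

Using S = n/2 × [2a + (n-1)d]
603 = n/2 × [2(19) + (n-1)(12)]
603 = n/2 × [38 + 12n - 12]
1206 = n × [26 + 12n]
12n² + (26)n - 1206 = 0
Discriminant: Δ = (26)² - 4(12)(-1206) = 676 + 57888 = 58564
√Δ = 242
n = [-(26) + √Δ] / (2·12) = (-26 + 242) / 24 = 216 / 24 = 9
(The negative root is discarded since n must be a positive integer.)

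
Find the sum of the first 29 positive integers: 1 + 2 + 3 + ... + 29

Formula: ∑k = n(n+1)/2
= 29×30/2
= 870/2
= 435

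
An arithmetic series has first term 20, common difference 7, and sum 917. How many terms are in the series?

Using S = n/2 × [2a + (n-1)d]
917 = n/2 × [2(20) + (n-1)(7)]
917 = n/2 × [40 + 7n - 7]
1834 = n × [33 + 7n]
7n² + (33)n - 1834 = 0
Discriminant: Δ = (33)² - 4(7)(-1834) = 1089 + 51352 = 52441
√Δ = 229
n = [-(33) + √Δ] / (2·7) = (-33 + 229) / 14 = 196 / 14 = 14
(The negative root is discarded since n must be a positive integer.)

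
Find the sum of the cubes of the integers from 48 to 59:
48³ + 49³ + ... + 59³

Use ∑_{k=1}^{n} k³ = [n(n+1)/2]², then subtract the first 47 terms.
∑_{k=1}^{59} k³ = [59×60/2]² = 1770² = 3132900
∑_{k=1}^{47} k³ = [47×48/2]² = 1128² = 1272384
∑_{k=48}^{59} k³ = 3132900 - 1272384 = 1860516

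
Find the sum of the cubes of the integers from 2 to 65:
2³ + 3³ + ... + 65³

Use ∑_{k=1}^{n} k³ = [n(n+1)/2]², then subtract the first 1 terms.
∑_{k=1}^{65} k³ = [65×66/2]² = 2145² = 4601025
∑_{k=1}^{1} k³ = [1×2/2]² = 1² = 1
∑_{k=2}^{65} k³ = 4601025 - 1 = 4601024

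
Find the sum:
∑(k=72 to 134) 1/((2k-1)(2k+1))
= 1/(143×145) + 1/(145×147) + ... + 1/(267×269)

Partial fractions: 1/((2k-1)(2k+1)) = (1/2)[1/(2k-1) - 1/(2k+1)]
The series telescopes:
= (1/2)[1/143 - 1/269]
= 63/38467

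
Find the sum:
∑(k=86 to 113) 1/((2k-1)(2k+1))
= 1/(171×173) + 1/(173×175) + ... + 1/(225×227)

Partial fractions: 1/((2k-1)(2k+1)) = (1/2)[1/(2k-1) - 1/(2k+1)]
The series telescopes:
= (1/2)[1/171 - 1/227]
= 28/38817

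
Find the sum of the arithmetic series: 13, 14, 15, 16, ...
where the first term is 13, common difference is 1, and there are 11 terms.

Sₙ = n/2 × (first + last)
Last term = a + (n-1)d = 13 + (11-1)×1 = 23
S_11 = 11/2 × (13 + 23)
S_11 = 11/2 × 36 = 198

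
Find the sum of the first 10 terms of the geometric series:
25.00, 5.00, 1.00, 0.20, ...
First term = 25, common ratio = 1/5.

Sₙ = a(1 - rⁿ) / (1 - r)
S_10 = 25(1 - (1/5)^10) / (1 - (1/5))
S_10 = 25(1 - (1/9765625)) / (4/5)
S_10 = 2441406/78125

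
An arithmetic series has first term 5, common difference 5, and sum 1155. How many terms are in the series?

Using S = n/2 × [2a + (n-1)d]
1155 = n/2 × [2(5) + (n-1)(5)]
1155 = n/2 × [10 + 5n - 5]
2310 = n × [5 + 5n]
5n² + (5)n - 2310 = 0
Discriminant: Δ = (5)² - 4(5)(-2310) = 25 + 46200 = 46225
√Δ = 215
n = [-(5) + √Δ] / (2·5) = (-5 + 215) / 10 = 210 / 10 = 21
(The negative root is discarded since n must be a positive integer.)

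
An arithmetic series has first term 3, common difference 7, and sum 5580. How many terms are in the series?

Using S = n/2 × [2a + (n-1)d]
5580 = n/2 × [2(3) + (n-1)(7)]
5580 = n/2 × [6 + 7n - 7]
11160 = n × [-1 + 7n]
7n² + (-1)n - 11160 = 0
Discriminant: Δ = (-1)² - 4(7)(-11160) = 1 + 312480 = 312481
√Δ = 559
n = [-(-1) + √Δ] / (2·7) = (1 + 559) / 14 = 560 / 14 = 40
(The negative root is discarded since n must be a positive integer.)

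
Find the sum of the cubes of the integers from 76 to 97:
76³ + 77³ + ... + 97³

Use ∑_{k=1}^{n} k³ = [n(n+1)/2]², then subtract the first 75 terms.
∑_{k=1}^{97} k³ = [97×98/2]² = 4753² = 22591009
∑_{k=1}^{75} k³ = [75×76/2]² = 2850² = 8122500
∑_{k=76}^{97} k³ = 22591009 - 8122500 = 14468509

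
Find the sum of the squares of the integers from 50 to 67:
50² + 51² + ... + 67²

Use ∑_{k=1}^{n} k² = n(n+1)(2n+1)/6, then subtract the first 49 terms.
∑_{k=1}^{67} k² = 67×68×135/6 = 102510
∑_{k=1}^{49} k² = 49×50×99/6 = 40425
∑_{k=50}^{67} k² = 102510 - 40425 = 62085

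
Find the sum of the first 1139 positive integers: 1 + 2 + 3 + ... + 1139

Formula: ∑k = n(n+1)/2
= 1139×1140/2
= 1298460/2
= 649230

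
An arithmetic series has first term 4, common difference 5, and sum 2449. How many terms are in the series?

Using S = n/2 × [2a + (n-1)d]
2449 = n/2 × [2(4) + (n-1)(5)]
2449 = n/2 × [8 + 5n - 5]
4898 = n × [3 + 5n]
5n² + (3)n - 4898 = 0
Discriminant: Δ = (3)² - 4(5)(-4898) = 9 + 97960 = 97969
√Δ = 313
n = [-(3) + √Δ] / (2·5) = (-3 + 313) / 10 = 310 / 10 = 31
(The negative root is discarded since n must be a positive integer.)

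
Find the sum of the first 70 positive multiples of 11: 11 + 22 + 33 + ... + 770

Factor out 11: = 11(1 + 2 + ... + 70) = 11 × n(n+1)/2
= 11 × 70×71/2
= 11 × 2485
= 27335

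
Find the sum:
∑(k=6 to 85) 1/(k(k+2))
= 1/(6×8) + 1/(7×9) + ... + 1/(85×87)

Partial fractions: 1/(k(k+2)) = (1/2)[1/k - 1/(k+2)]
Telescoping leaves the first two and last two terms:
= (1/2)[1/6 + 1/7 - 1/86 - 1/87]
= 1250/8729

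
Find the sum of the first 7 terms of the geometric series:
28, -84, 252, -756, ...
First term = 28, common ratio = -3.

Sₙ = a(1 - rⁿ) / (1 - r)
S_7 = 28(1 - (-3)^7) / (1 - (-3))
S_7 = 28(1 - (-2187)) / (4)
S_7 = 15316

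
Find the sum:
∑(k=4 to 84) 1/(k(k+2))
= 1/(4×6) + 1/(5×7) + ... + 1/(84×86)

Partial fractions: 1/(k(k+2)) = (1/2)[1/k - 1/(k+2)]
Telescoping leaves the first two and last two terms:
= (1/2)[1/4 + 1/5 - 1/85 - 1/86]
= 6237/29240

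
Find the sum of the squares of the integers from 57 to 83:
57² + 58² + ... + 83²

Use ∑_{k=1}^{n} k² = n(n+1)(2n+1)/6, then subtract the first 56 terms.
∑_{k=1}^{83} k² = 83×84×167/6 = 194054
∑_{k=1}^{56} k² = 56×57×113/6 = 60116
∑_{k=57}^{83} k² = 194054 - 60116 = 133938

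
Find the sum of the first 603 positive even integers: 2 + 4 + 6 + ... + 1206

Sum of first n even numbers = n(n+1)
= 603×604
= 364212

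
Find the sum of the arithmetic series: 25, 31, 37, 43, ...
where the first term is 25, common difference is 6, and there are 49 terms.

Sₙ = n/2 × (first + last)
Last term = a + (n-1)d = 25 + (49-1)×6 = 313
S_49 = 49/2 × (25 + 313)
S_49 = 49/2 × 338 = 8281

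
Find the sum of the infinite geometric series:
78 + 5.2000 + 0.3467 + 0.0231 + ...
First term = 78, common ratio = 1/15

For |r| < 1, S = a / (1 - r)
S = 78 / (1 - (1/15))
S = 78 / (14/15)
S = 585/7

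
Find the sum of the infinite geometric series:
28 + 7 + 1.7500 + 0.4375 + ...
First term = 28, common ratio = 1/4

For |r| < 1, S = a / (1 - r)
S = 28 / (1 - (1/4))
S = 28 / (3/4)
S = 112/3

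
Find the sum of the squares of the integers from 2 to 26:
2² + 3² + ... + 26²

Use ∑_{k=1}^{n} k² = n(n+1)(2n+1)/6, then subtract the first 1 terms.
∑_{k=1}^{26} k² = 26×27×53/6 = 6201
∑_{k=1}^{1} k² = 1×2×3/6 = 1
∑_{k=2}^{26} k² = 6201 - 1 = 6200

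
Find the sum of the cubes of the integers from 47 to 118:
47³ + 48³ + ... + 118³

Use ∑_{k=1}^{n} k³ = [n(n+1)/2]², then subtract the first 46 terms.
∑_{k=1}^{118} k³ = [118×119/2]² = 7021² = 49294441
∑_{k=1}^{46} k³ = [46×47/2]² = 1081² = 1168561
∑_{k=47}^{118} k³ = 49294441 - 1168561 = 48125880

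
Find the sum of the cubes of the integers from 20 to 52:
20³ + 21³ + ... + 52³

Use ∑_{k=1}^{n} k³ = [n(n+1)/2]², then subtract the first 19 terms.
∑_{k=1}^{52} k³ = [52×53/2]² = 1378² = 1898884
∑_{k=1}^{19} k³ = [19×20/2]² = 190² = 36100
∑_{k=20}^{52} k³ = 1898884 - 36100 = 1862784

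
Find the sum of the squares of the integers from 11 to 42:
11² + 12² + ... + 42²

Use ∑_{k=1}^{n} k² = n(n+1)(2n+1)/6, then subtract the first 10 terms.
∑_{k=1}^{42} k² = 42×43×85/6 = 25585
∑_{k=1}^{10} k² = 10×11×21/6 = 385
∑_{k=11}^{42} k² = 25585 - 385 = 25200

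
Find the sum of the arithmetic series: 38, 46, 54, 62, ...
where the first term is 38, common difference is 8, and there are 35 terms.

Sₙ = n/2 × (first + last)
Last term = a + (n-1)d = 38 + (35-1)×8 = 310
S_35 = 35/2 × (38 + 310)
S_35 = 35/2 × 348 = 6090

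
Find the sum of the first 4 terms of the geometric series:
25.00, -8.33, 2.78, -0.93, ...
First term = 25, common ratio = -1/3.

Sₙ = a(1 - rⁿ) / (1 - r)
S_4 = 25(1 - (-1/3)^4) / (1 - (-1/3))
S_4 = 25(1 - (1/81)) / (4/3)
S_4 = 500/27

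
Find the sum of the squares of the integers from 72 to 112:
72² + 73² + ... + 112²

Use ∑_{k=1}^{n} k² = n(n+1)(2n+1)/6, then subtract the first 71 terms.
∑_{k=1}^{112} k² = 112×113×225/6 = 474600
∑_{k=1}^{71} k² = 71×72×143/6 = 121836
∑_{k=72}^{112} k² = 474600 - 121836 = 352764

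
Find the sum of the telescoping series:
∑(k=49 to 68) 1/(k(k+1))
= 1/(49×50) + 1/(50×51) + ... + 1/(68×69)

Partial fractions: 1/(k(k+1)) = 1/k - 1/(k+1)
The series telescopes:
= (1/49 - 1/50) + (1/50 - 1/51) + ... + (1/68 - 1/69)
= 1/49 - 1/69
= 20/3381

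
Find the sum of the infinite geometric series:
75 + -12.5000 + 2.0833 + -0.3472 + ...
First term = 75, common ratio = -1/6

For |r| < 1, S = a / (1 - r)
S = 75 / (1 - (-1/6))
S = 75 / (7/6)
S = 450/7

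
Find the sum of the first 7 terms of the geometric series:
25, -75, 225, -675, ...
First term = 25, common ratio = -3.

Sₙ = a(1 - rⁿ) / (1 - r)
S_7 = 25(1 - (-3)^7) / (1 - (-3))
S_7 = 25(1 - (-2187)) / (4)
S_7 = 13675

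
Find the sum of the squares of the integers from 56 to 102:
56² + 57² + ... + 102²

Use ∑_{k=1}^{n} k² = n(n+1)(2n+1)/6, then subtract the first 55 terms.
∑_{k=1}^{102} k² = 102×103×205/6 = 358955
∑_{k=1}^{55} k² = 55×56×111/6 = 56980
∑_{k=56}^{102} k² = 358955 - 56980 = 301975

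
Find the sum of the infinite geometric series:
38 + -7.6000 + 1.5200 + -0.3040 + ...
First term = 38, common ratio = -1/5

For |r| < 1, S = a / (1 - r)
S = 38 / (1 - (-1/5))
S = 38 / (6/5)
S = 95/3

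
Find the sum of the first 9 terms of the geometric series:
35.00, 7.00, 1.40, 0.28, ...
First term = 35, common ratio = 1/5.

Sₙ = a(1 - rⁿ) / (1 - r)
S_9 = 35(1 - (1/5)^9) / (1 - (1/5))
S_9 = 35(1 - (1/1953125)) / (4/5)
S_9 = 3417967/78125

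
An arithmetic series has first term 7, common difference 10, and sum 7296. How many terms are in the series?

Using S = n/2 × [2a + (n-1)d]
7296 = n/2 × [2(7) + (n-1)(10)]
7296 = n/2 × [14 + 10n - 10]
14592 = n × [4 + 10n]
10n² + (4)n - 14592 = 0
Discriminant: Δ = (4)² - 4(10)(-14592) = 16 + 583680 = 583696
√Δ = 764
n = [-(4) + √Δ] / (2·10) = (-4 + 764) / 20 = 760 / 20 = 38
(The negative root is discarded since n must be a positive integer.)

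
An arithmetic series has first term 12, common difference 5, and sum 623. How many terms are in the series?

Using S = n/2 × [2a + (n-1)d]
623 = n/2 × [2(12) + (n-1)(5)]
623 = n/2 × [24 + 5n - 5]
1246 = n × [19 + 5n]
5n² + (19)n - 1246 = 0
Discriminant: Δ = (19)² - 4(5)(-1246) = 361 + 24920 = 25281
√Δ = 159
n = [-(19) + √Δ] / (2·5) = (-19 + 159) / 10 = 140 / 10 = 14
(The negative root is discarded since n must be a positive integer.)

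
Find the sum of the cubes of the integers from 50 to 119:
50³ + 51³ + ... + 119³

Use ∑_{k=1}^{n} k³ = [n(n+1)/2]², then subtract the first 49 terms.
∑_{k=1}^{119} k³ = [119×120/2]² = 7140² = 50979600
∑_{k=1}^{49} k³ = [49×50/2]² = 1225² = 1500625
∑_{k=50}^{119} k³ = 50979600 - 1500625 = 49478975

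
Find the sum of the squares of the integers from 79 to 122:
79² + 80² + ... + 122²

Use ∑_{k=1}^{n} k² = n(n+1)(2n+1)/6, then subtract the first 78 terms.
∑_{k=1}^{122} k² = 122×123×245/6 = 612745
∑_{k=1}^{78} k² = 78×79×157/6 = 161239
∑_{k=79}^{122} k² = 612745 - 161239 = 451506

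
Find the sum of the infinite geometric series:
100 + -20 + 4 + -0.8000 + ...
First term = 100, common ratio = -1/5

For |r| < 1, S = a / (1 - r)
S = 100 / (1 - (-1/5))
S = 100 / (6/5)
S = 250/3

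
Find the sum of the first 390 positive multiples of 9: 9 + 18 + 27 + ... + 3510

Factor out 9: = 9(1 + 2 + ... + 390) = 9 × n(n+1)/2
= 9 × 390×391/2
= 9 × 76245
= 686205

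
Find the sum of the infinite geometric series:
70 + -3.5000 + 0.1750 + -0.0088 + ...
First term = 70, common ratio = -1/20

For |r| < 1, S = a / (1 - r)
S = 70 / (1 - (-1/20))
S = 70 / (21/20)
S = 200/3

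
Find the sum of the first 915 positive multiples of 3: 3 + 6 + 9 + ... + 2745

Factor out 3: = 3(1 + 2 + ... + 915) = 3 × n(n+1)/2
= 3 × 915×916/2
= 3 × 419070
= 1257210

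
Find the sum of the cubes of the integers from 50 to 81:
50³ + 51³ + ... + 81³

Use ∑_{k=1}^{n} k³ = [n(n+1)/2]², then subtract the first 49 terms.
∑_{k=1}^{81} k³ = [81×82/2]² = 3321² = 11029041
∑_{k=1}^{49} k³ = [49×50/2]² = 1225² = 1500625
∑_{k=50}^{81} k³ = 11029041 - 1500625 = 9528416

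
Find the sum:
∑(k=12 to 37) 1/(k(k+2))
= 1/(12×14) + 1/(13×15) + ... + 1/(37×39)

Partial fractions: 1/(k(k+2)) = (1/2)[1/k - 1/(k+2)]
Telescoping leaves the first two and last two terms:
= (1/2)[1/12 + 1/13 - 1/38 - 1/39]
= 107/1976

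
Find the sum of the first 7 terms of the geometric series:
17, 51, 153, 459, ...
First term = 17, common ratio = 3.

Sₙ = a(1 - rⁿ) / (1 - r)
S_7 = 17(1 - 3^7) / (1 - 3)
S_7 = 17(1 - 2187) / (-2)
S_7 = 18581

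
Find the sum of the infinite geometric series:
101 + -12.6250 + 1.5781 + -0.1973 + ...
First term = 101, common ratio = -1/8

For |r| < 1, S = a / (1 - r)
S = 101 / (1 - (-1/8))
S = 101 / (9/8)
S = 808/9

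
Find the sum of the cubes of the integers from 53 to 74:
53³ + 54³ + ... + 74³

Use ∑_{k=1}^{n} k³ = [n(n+1)/2]², then subtract the first 52 terms.
∑_{k=1}^{74} k³ = [74×75/2]² = 2775² = 7700625
∑_{k=1}^{52} k³ = [52×53/2]² = 1378² = 1898884
∑_{k=53}^{74} k³ = 7700625 - 1898884 = 5801741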